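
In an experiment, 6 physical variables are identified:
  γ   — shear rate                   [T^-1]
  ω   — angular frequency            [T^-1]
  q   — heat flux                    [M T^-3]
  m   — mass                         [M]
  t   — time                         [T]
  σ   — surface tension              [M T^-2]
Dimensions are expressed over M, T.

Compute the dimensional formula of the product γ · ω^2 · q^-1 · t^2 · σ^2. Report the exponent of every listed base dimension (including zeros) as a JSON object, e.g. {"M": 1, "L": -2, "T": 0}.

{"M": 1, "T": -2}

Dimensional matrix (M×T by γ×ω×q×m×t×σ):
  M: [ 0  0  1  1  0  1]
  T: [-1 -1 -3  0  1 -2]
  [M]: (1)·0+(2)·0+(-1)·1+(2)·0+(2)·1 = 1
  [T]: (1)·-1+(2)·-1+(-1)·-3+(2)·1+(2)·-2 = -2
⇒ M T^-2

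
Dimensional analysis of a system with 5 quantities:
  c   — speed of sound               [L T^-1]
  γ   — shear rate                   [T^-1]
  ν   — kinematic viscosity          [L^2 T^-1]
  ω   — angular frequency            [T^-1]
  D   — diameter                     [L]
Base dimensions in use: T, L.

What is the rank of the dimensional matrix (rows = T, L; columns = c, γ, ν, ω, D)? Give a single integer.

Dimensional matrix (T×L by c×γ×ν×ω×D):
  T: [-1 -1 -1 -1  0]
  L: [ 1  0  2  0  1]
RREF → pivots at {c,γ} ⇒ r = 2

2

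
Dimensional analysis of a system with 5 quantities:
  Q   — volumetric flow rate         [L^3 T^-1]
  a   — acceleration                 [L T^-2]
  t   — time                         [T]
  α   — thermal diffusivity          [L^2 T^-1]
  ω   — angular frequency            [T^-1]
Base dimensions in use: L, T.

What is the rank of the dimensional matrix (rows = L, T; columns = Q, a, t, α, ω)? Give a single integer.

Exponent matrix [L,T] × [Q,a,t,α,ω]:
  L: [ 3  1  0  2  0]
  T: [-1 -2  1 -1 -1]
RREF → pivots at {Q,a} ⇒ r = 2

2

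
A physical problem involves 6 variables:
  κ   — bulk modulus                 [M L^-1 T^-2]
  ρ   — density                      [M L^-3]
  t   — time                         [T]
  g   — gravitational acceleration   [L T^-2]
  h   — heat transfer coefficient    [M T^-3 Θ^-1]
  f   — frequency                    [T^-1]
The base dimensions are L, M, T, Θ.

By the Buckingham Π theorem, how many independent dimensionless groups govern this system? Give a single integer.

Dimensional matrix (L×M×T×Θ by κ×ρ×t×g×h×f):
  L: [-1 -3  0  1  0  0]
  M: [ 1  1  0  0  1  0]
  T: [-2  0  1 -2 -3 -1]
  Θ: [ 0  0  0  0 -1  0]
Row reduction gives pivot columns κ,ρ,t,h; rank = 4
6 vars − rank 4 = 2 Π groups

2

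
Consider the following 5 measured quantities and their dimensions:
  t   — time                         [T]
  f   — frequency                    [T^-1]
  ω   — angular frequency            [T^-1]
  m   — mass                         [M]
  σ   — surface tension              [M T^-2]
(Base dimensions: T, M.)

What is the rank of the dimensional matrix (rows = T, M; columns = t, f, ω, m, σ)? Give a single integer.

Write exponents as rows T,M / cols t,f,ω,m,σ:
  T: [ 1 -1 -1  0 -2]
  M: [ 0  0  0  1  1]
Echelon form has 2 nonzero rows (pivots: t,m)

2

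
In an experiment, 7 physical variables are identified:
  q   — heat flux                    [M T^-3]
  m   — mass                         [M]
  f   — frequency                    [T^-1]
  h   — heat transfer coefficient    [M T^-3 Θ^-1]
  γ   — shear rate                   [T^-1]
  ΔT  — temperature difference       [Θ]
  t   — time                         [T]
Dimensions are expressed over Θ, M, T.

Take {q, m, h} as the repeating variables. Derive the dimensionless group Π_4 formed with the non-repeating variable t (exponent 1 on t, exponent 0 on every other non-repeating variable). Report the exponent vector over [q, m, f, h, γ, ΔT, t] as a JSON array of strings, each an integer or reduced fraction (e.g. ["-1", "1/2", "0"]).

["1/3", "-1/3", "0", "0", "0", "0", "1"]

Dimensional matrix (Θ×M×T by q×m×f×h×γ×ΔT×t):
  Θ: [ 0  0  0 -1  0  1  0]
  M: [ 1  1  0  1  0  0  0]
  T: [-3  0 -1 -3 -1  0  1]
RREF → pivots at {q,m,h} ⇒ r = 3
Pivot set = {q,m,h}, free = {f,γ,ΔT,t}
RREF:
  r0: [   1    0  1/3    0  1/3    1 -1/3]
  r1: [   0    1 -1/3    0 -1/3    0  1/3]
  r2: [   0    0    0    1    0   -1    0]
Fix exponent of t at 1, f at 0, γ at 0, ΔT at 0; solve each RREF row for its pivot's exponent:
  r0: exp(q) + (-1/3)·1 = 0 ⇒ exp(q) = 1/3
  r1: exp(m) + (1/3)·1 = 0 ⇒ exp(m) = -1/3
  r2: exp(h) + (0)·1 = 0 ⇒ exp(h) = 0
Π_4 = q^(1/3) · m^(-1/3) · t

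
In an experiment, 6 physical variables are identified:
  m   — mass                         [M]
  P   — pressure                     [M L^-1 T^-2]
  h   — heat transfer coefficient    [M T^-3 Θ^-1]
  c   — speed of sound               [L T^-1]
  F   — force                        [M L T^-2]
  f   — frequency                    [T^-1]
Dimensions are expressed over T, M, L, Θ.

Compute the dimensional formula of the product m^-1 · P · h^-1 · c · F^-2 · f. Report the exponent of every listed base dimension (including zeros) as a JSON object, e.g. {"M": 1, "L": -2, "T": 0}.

{"T": 3, "M": -3, "L": -2, "Θ": 1}

Exponent matrix [T,M,L,Θ] × [m,P,h,c,F,f]:
  T: [ 0 -2 -3 -1 -2 -1]
  M: [ 1  1  1  0  1  0]
  L: [ 0 -1  0  1  1  0]
  Θ: [ 0  0 -1  0  0  0]
  [T]: (-1)·0+(1)·-2+(-1)·-3+(1)·-1+(-2)·-2+(1)·-1 = 3
  [M]: (-1)·1+(1)·1+(-1)·1+(1)·0+(-2)·1+(1)·0 = -3
  [L]: (-1)·0+(1)·-1+(-1)·0+(1)·1+(-2)·1+(1)·0 = -2
  [Θ]: (-1)·0+(1)·0+(-1)·-1+(1)·0+(-2)·0+(1)·0 = 1
⇒ T^3 M^-3 L^-2 Θ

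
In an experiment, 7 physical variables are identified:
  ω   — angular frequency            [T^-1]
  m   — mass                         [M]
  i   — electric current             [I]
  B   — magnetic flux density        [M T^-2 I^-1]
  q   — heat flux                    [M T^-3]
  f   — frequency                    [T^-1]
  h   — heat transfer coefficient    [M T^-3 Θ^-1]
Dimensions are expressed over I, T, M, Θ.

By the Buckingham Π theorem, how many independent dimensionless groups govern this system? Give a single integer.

3

Dimensional matrix (I×T×M×Θ by ω×m×i×B×q×f×h):
  I: [ 0  0  1 -1  0  0  0]
  T: [-1  0  0 -2 -3 -1 -3]
  M: [ 0  1  0  1  1  0  1]
  Θ: [ 0  0  0  0  0  0 -1]
Echelon form has 4 nonzero rows (pivots: ω,m,i,h)
n=7, r=4 ⇒ 3 dimensionless groups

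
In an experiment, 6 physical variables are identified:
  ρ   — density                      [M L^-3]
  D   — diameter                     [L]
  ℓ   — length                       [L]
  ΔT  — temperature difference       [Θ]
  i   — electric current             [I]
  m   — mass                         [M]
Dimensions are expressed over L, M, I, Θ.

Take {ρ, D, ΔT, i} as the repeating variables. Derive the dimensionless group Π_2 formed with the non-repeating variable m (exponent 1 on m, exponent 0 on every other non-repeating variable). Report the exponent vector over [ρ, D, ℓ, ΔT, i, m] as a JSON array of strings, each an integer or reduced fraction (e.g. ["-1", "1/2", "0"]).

Exponent matrix [L,M,I,Θ] × [ρ,D,ℓ,ΔT,i,m]:
  L: [-3  1  1  0  0  0]
  M: [ 1  0  0  0  0  1]
  I: [ 0  0  0  0  1  0]
  Θ: [ 0  0  0  1  0  0]
Row reduction gives pivot columns ρ,D,ΔT,i; rank = 4
Pivot set = {ρ,D,ΔT,i}, free = {ℓ,m}
RREF:
  r0: [   1    0    0    0    0    1]
  r1: [   0    1    1    0    0    3]
  r2: [   0    0    0    1    0    0]
  r3: [   0    0    0    0    1    0]
Fix exponent of m at 1, ℓ at 0; solve each RREF row for its pivot's exponent:
  r0: exp(ρ) + (1)·1 = 0 ⇒ exp(ρ) = -1
  r1: exp(D) + (3)·1 = 0 ⇒ exp(D) = -3
  r2: exp(ΔT) + (0)·1 = 0 ⇒ exp(ΔT) = 0
  r3: exp(i) + (0)·1 = 0 ⇒ exp(i) = 0
Π_2 = ρ^-1 · D^-3 · m

["-1", "-3", "0", "0", "0", "1"]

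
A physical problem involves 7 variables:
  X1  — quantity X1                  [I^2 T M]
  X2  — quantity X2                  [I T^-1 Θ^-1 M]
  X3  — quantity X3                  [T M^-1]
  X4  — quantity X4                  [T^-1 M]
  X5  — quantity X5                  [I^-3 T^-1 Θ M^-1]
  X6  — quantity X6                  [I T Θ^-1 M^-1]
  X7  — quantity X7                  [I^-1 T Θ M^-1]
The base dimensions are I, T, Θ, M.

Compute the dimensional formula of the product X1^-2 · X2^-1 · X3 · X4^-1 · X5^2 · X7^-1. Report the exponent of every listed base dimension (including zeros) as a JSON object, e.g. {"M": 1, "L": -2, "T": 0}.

{"I": -10, "T": -2, "Θ": 2, "M": -6}

Dimensional matrix (I×T×Θ×M by X1×X2×X3×X4×X5×X6×X7):
  I: [ 2  1  0  0 -3  1 -1]
  T: [ 1 -1  1 -1 -1  1  1]
  Θ: [ 0 -1  0  0  1 -1  1]
  M: [ 1  1 -1  1 -1 -1 -1]
  [I]: (-2)·2+(-1)·1+(1)·0+(-1)·0+(2)·-3+(-1)·-1 = -10
  [T]: (-2)·1+(-1)·-1+(1)·1+(-1)·-1+(2)·-1+(-1)·1 = -2
  [Θ]: (-2)·0+(-1)·-1+(1)·0+(-1)·0+(2)·1+(-1)·1 = 2
  [M]: (-2)·1+(-1)·1+(1)·-1+(-1)·1+(2)·-1+(-1)·-1 = -6
⇒ I^-10 T^-2 Θ^2 M^-6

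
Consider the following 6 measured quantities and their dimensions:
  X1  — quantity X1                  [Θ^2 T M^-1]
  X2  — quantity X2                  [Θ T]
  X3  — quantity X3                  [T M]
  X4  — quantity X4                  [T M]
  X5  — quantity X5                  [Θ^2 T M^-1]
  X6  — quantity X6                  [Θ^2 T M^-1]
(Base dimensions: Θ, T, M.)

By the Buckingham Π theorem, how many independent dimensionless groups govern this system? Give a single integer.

Write exponents as rows Θ,T,M / cols X1,X2,X3,X4,X5,X6:
  Θ: [ 2  1  0  0  2  2]
  T: [ 1  1  1  1  1  1]
  M: [-1  0  1  1 -1 -1]
RREF → pivots at {X1,X2} ⇒ r = 2
n=6, r=2 ⇒ 4 dimensionless groups

4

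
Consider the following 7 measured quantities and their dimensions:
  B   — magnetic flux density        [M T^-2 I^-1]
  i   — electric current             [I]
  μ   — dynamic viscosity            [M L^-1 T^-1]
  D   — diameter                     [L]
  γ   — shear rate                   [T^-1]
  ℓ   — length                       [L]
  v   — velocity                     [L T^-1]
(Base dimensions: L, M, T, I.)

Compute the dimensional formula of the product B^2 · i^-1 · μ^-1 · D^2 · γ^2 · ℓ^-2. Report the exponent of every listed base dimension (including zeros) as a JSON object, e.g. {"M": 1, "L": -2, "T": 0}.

Exponent matrix [L,M,T,I] × [B,i,μ,D,γ,ℓ,v]:
  L: [ 0  0 -1  1  0  1  1]
  M: [ 1  0  1  0  0  0  0]
  T: [-2  0 -1  0 -1  0 -1]
  I: [-1  1  0  0  0  0  0]
  [L]: (2)·0+(-1)·0+(-1)·-1+(2)·1+(2)·0+(-2)·1 = 1
  [M]: (2)·1+(-1)·0+(-1)·1+(2)·0+(2)·0+(-2)·0 = 1
  [T]: (2)·-2+(-1)·0+(-1)·-1+(2)·0+(2)·-1+(-2)·0 = -5
  [I]: (2)·-1+(-1)·1+(-1)·0+(2)·0+(2)·0+(-2)·0 = -3
⇒ L M T^-5 I^-3

{"L": 1, "M": 1, "T": -5, "I": -3}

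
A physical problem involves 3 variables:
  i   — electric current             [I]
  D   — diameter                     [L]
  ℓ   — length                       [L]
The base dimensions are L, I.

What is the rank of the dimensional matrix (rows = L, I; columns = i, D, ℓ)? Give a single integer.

2

Exponent matrix [L,I] × [i,D,ℓ]:
  L: [ 0  1  1]
  I: [ 1  0  0]
Echelon form has 2 nonzero rows (pivots: i,D)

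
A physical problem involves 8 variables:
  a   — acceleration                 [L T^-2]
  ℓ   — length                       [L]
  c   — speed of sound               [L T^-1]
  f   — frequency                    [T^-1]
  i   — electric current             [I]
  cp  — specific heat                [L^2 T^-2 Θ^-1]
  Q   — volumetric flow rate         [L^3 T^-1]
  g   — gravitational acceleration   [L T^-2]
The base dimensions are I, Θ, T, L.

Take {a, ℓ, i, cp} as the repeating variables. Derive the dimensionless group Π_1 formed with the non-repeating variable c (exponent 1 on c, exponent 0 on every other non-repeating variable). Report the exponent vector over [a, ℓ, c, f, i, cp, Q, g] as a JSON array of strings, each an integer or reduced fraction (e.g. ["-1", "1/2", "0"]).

["-1/2", "-1/2", "1", "0", "0", "0", "0", "0"]

Write exponents as rows I,Θ,T,L / cols a,ℓ,c,f,i,cp,Q,g:
  I: [ 0  0  0  0  1  0  0  0]
  Θ: [ 0  0  0  0  0 -1  0  0]
  T: [-2  0 -1 -1  0 -2 -1 -2]
  L: [ 1  1  1  0  0  2  3  1]
Row reduction gives pivot columns a,ℓ,i,cp; rank = 4
Pivot set = {a,ℓ,i,cp}, free = {c,f,Q,g}
RREF:
  r0: [   1    0  1/2  1/2    0    0  1/2    1]
  r1: [   0    1  1/2 -1/2    0    0  5/2    0]
  r2: [   0    0    0    0    1    0    0    0]
  r3: [   0    0    0    0    0    1    0    0]
Fix exponent of c at 1, f at 0, Q at 0, g at 0; solve each RREF row for its pivot's exponent:
  r0: exp(a) + (1/2)·1 = 0 ⇒ exp(a) = -1/2
  r1: exp(ℓ) + (1/2)·1 = 0 ⇒ exp(ℓ) = -1/2
  r2: exp(i) + (0)·1 = 0 ⇒ exp(i) = 0
  r3: exp(cp) + (0)·1 = 0 ⇒ exp(cp) = 0
Π_1 = a^(-1/2) · ℓ^(-1/2) · c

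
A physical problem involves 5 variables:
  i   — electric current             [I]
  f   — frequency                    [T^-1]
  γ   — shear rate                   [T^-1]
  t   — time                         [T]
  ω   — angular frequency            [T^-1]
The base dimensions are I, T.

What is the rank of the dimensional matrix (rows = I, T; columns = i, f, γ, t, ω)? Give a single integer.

Write exponents as rows I,T / cols i,f,γ,t,ω:
  I: [ 1  0  0  0  0]
  T: [ 0 -1 -1  1 -1]
Echelon form has 2 nonzero rows (pivots: i,f)

2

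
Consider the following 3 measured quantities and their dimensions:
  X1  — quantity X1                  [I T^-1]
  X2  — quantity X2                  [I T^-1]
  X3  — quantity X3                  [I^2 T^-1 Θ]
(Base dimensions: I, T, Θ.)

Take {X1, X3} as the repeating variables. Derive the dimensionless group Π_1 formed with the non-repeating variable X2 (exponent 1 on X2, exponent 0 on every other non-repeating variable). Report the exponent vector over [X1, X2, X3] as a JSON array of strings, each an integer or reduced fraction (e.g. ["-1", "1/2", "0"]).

["-1", "1", "0"]

Dimensional matrix (I×T×Θ by X1×X2×X3):
  I: [ 1  1  2]
  T: [-1 -1 -1]
  Θ: [ 0  0  1]
Echelon form has 2 nonzero rows (pivots: X1,X3)
Pivot set = {X1,X3}, free = {X2}
RREF:
  r0: [   1    1    0]
  r1: [   0    0    1]
  r2: [   0    0    0]
Fix exponent of X2 at 1; solve each RREF row for its pivot's exponent:
  r0: exp(X1) + (1)·1 = 0 ⇒ exp(X1) = -1
  r1: exp(X3) + (0)·1 = 0 ⇒ exp(X3) = 0
Π_1 = X1^-1 · X2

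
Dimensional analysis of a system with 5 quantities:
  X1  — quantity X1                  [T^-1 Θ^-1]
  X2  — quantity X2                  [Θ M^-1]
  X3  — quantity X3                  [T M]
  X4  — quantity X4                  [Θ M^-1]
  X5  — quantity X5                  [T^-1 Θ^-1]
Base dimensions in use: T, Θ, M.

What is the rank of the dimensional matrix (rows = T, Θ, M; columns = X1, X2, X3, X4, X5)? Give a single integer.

Dimensional matrix (T×Θ×M by X1×X2×X3×X4×X5):
  T: [-1  0  1  0 -1]
  Θ: [-1  1  0  1 -1]
  M: [ 0 -1  1 -1  0]
RREF → pivots at {X1,X2} ⇒ r = 2

2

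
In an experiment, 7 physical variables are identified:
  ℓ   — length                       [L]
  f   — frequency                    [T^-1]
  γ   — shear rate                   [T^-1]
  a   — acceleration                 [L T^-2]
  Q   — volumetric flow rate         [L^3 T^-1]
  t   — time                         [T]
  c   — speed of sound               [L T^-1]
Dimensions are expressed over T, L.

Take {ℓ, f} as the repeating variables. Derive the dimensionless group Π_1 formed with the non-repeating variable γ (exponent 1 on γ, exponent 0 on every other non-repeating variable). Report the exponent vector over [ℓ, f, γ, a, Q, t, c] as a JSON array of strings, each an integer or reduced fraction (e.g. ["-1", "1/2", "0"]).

Exponent matrix [T,L] × [ℓ,f,γ,a,Q,t,c]:
  T: [ 0 -1 -1 -2 -1  1 -1]
  L: [ 1  0  0  1  3  0  1]
Echelon form has 2 nonzero rows (pivots: ℓ,f)
Repeat: ℓ,f; free: γ,a,Q,t,c
RREF:
  r0: [   1    0    0    1    3    0    1]
  r1: [   0    1    1    2    1   -1    1]
Fix exponent of γ at 1, a at 0, Q at 0, t at 0, c at 0; solve each RREF row for its pivot's exponent:
  r0: exp(ℓ) + (0)·1 = 0 ⇒ exp(ℓ) = 0
  r1: exp(f) + (1)·1 = 0 ⇒ exp(f) = -1
Π_1 = f^-1 · γ

["0", "-1", "1", "0", "0", "0", "0"]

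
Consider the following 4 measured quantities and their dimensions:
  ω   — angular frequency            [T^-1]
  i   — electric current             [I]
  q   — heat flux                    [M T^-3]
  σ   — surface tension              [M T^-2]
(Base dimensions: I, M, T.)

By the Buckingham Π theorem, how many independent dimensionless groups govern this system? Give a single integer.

1

Exponent matrix [I,M,T] × [ω,i,q,σ]:
  I: [ 0  1  0  0]
  M: [ 0  0  1  1]
  T: [-1  0 -3 -2]
Echelon form has 3 nonzero rows (pivots: ω,i,q)
Π count = n − r = 4 − 3 = 1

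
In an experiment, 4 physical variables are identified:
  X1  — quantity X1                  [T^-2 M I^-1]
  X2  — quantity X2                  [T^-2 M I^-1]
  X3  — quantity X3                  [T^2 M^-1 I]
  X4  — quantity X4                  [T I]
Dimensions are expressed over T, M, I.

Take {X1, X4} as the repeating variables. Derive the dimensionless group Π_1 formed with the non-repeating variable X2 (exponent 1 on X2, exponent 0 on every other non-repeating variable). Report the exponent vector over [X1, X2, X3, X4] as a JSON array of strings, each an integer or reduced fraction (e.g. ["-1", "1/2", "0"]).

Dimensional matrix (T×M×I by X1×X2×X3×X4):
  T: [-2 -2  2  1]
  M: [ 1  1 -1  0]
  I: [-1 -1  1  1]
Echelon form has 2 nonzero rows (pivots: X1,X4)
Pivot set = {X1,X4}, free = {X2,X3}
RREF:
  r0: [   1    1   -1    0]
  r1: [   0    0    0    1]
  r2: [   0    0    0    0]
Fix exponent of X2 at 1, X3 at 0; solve each RREF row for its pivot's exponent:
  r0: exp(X1) + (1)·1 = 0 ⇒ exp(X1) = -1
  r1: exp(X4) + (0)·1 = 0 ⇒ exp(X4) = 0
Π_1 = X1^-1 · X2

["-1", "1", "0", "0"]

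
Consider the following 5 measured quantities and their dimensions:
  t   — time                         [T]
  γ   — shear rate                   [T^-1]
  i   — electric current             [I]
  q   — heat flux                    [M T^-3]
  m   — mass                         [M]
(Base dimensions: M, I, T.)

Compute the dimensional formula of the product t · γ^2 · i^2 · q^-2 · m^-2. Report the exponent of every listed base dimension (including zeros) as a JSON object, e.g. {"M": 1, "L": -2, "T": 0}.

Write exponents as rows M,I,T / cols t,γ,i,q,m:
  M: [ 0  0  0  1  1]
  I: [ 0  0  1  0  0]
  T: [ 1 -1  0 -3  0]
  [M]: (1)·0+(2)·0+(2)·0+(-2)·1+(-2)·1 = -4
  [I]: (1)·0+(2)·0+(2)·1+(-2)·0+(-2)·0 = 2
  [T]: (1)·1+(2)·-1+(2)·0+(-2)·-3+(-2)·0 = 5
⇒ M^-4 I^2 T^5

{"M": -4, "I": 2, "T": 5}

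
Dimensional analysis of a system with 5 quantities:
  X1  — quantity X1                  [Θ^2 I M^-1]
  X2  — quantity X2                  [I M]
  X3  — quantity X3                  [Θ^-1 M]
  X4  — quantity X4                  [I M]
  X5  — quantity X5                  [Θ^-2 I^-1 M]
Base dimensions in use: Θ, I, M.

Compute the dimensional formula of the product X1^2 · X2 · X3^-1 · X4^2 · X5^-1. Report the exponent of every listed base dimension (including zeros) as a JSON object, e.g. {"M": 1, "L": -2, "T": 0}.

{"Θ": 7, "I": 6, "M": -1}

Exponent matrix [Θ,I,M] × [X1,X2,X3,X4,X5]:
  Θ: [ 2  0 -1  0 -2]
  I: [ 1  1  0  1 -1]
  M: [-1  1  1  1  1]
  [Θ]: (2)·2+(1)·0+(-1)·-1+(2)·0+(-1)·-2 = 7
  [I]: (2)·1+(1)·1+(-1)·0+(2)·1+(-1)·-1 = 6
  [M]: (2)·-1+(1)·1+(-1)·1+(2)·1+(-1)·1 = -1
⇒ Θ^7 I^6 M^-1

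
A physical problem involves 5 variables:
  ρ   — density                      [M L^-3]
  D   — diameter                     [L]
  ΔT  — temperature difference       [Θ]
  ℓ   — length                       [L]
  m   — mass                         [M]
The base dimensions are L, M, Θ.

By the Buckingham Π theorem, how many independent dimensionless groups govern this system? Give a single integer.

2

Write exponents as rows L,M,Θ / cols ρ,D,ΔT,ℓ,m:
  L: [-3  1  0  1  0]
  M: [ 1  0  0  0  1]
  Θ: [ 0  0  1  0  0]
Row reduction gives pivot columns ρ,D,ΔT; rank = 3
5 vars − rank 3 = 2 Π groups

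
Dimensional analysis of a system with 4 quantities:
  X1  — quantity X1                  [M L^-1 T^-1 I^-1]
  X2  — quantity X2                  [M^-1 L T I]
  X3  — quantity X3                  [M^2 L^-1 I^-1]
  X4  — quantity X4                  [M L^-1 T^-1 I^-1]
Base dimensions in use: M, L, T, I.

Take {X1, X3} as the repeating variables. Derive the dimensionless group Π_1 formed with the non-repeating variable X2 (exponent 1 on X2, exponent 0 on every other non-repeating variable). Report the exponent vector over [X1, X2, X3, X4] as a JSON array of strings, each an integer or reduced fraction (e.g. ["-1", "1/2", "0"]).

["1", "1", "0", "0"]

Write exponents as rows M,L,T,I / cols X1,X2,X3,X4:
  M: [ 1 -1  2  1]
  L: [-1  1 -1 -1]
  T: [-1  1  0 -1]
  I: [-1  1 -1 -1]
RREF → pivots at {X1,X3} ⇒ r = 2
Pivot set = {X1,X3}, free = {X2,X4}
RREF:
  r0: [   1   -1    0    1]
  r1: [   0    0    1    0]
  r2: [   0    0    0    0]
  r3: [   0    0    0    0]
Fix exponent of X2 at 1, X4 at 0; solve each RREF row for its pivot's exponent:
  r0: exp(X1) + (-1)·1 = 0 ⇒ exp(X1) = 1
  r1: exp(X3) + (0)·1 = 0 ⇒ exp(X3) = 0
Π_1 = X1 · X2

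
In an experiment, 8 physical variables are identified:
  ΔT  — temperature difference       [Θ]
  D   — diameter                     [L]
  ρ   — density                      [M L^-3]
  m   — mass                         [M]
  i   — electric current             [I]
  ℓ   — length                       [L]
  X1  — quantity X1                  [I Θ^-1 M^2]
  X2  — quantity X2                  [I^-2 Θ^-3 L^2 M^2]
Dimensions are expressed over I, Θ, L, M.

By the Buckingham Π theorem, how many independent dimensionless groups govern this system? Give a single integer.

4

Exponent matrix [I,Θ,L,M] × [ΔT,D,ρ,m,i,ℓ,X1,X2]:
  I: [ 0  0  0  0  1  0  1 -2]
  Θ: [ 1  0  0  0  0  0 -1 -3]
  L: [ 0  1 -3  0  0  1  0  2]
  M: [ 0  0  1  1  0  0  2  2]
RREF → pivots at {ΔT,D,ρ,i} ⇒ r = 4
Π count = n − r = 8 − 4 = 4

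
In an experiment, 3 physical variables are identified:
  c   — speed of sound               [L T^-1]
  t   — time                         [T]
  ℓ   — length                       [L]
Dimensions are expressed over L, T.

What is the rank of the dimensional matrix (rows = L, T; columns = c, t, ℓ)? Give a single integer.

Dimensional matrix (L×T by c×t×ℓ):
  L: [ 1  0  1]
  T: [-1  1  0]
RREF → pivots at {c,t} ⇒ r = 2

2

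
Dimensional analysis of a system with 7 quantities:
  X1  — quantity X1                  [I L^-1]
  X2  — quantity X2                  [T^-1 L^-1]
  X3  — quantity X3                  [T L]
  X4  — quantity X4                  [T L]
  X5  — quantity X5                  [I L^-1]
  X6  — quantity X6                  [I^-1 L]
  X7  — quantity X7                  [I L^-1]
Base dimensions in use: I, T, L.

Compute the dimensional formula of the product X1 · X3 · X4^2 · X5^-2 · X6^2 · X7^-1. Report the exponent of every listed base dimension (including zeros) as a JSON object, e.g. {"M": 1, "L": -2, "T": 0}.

{"I": -4, "T": 3, "L": 7}

Dimensional matrix (I×T×L by X1×X2×X3×X4×X5×X6×X7):
  I: [ 1  0  0  0  1 -1  1]
  T: [ 0 -1  1  1  0  0  0]
  L: [-1 -1  1  1 -1  1 -1]
  [I]: (1)·1+(1)·0+(2)·0+(-2)·1+(2)·-1+(-1)·1 = -4
  [T]: (1)·0+(1)·1+(2)·1+(-2)·0+(2)·0+(-1)·0 = 3
  [L]: (1)·-1+(1)·1+(2)·1+(-2)·-1+(2)·1+(-1)·-1 = 7
⇒ I^-4 T^3 L^7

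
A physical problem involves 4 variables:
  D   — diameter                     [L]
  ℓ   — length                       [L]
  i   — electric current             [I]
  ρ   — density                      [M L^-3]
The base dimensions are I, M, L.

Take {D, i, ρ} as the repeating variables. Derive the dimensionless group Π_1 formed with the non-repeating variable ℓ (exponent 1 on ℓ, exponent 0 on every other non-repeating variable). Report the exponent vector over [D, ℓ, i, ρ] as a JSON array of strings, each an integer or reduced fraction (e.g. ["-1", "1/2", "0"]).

Dimensional matrix (I×M×L by D×ℓ×i×ρ):
  I: [ 0  0  1  0]
  M: [ 0  0  0  1]
  L: [ 1  1  0 -3]
RREF → pivots at {D,i,ρ} ⇒ r = 3
Pivot set = {D,i,ρ}, free = {ℓ}
RREF:
  r0: [   1    1    0    0]
  r1: [   0    0    1    0]
  r2: [   0    0    0    1]
Fix exponent of ℓ at 1; solve each RREF row for its pivot's exponent:
  r0: exp(D) + (1)·1 = 0 ⇒ exp(D) = -1
  r1: exp(i) + (0)·1 = 0 ⇒ exp(i) = 0
  r2: exp(ρ) + (0)·1 = 0 ⇒ exp(ρ) = 0
Π_1 = D^-1 · ℓ

["-1", "1", "0", "0"]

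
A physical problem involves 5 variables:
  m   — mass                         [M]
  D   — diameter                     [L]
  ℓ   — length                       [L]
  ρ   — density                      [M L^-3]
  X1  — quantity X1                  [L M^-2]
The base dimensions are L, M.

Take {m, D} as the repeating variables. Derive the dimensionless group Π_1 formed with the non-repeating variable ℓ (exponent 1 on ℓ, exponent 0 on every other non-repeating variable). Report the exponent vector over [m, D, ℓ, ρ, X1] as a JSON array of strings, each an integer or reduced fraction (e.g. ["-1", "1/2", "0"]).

["0", "-1", "1", "0", "0"]

Exponent matrix [L,M] × [m,D,ℓ,ρ,X1]:
  L: [ 0  1  1 -3  1]
  M: [ 1  0  0  1 -2]
RREF → pivots at {m,D} ⇒ r = 2
Repeat: m,D; free: ℓ,ρ,X1
RREF:
  r0: [   1    0    0    1   -2]
  r1: [   0    1    1   -3    1]
Fix exponent of ℓ at 1, ρ at 0, X1 at 0; solve each RREF row for its pivot's exponent:
  r0: exp(m) + (0)·1 = 0 ⇒ exp(m) = 0
  r1: exp(D) + (1)·1 = 0 ⇒ exp(D) = -1
Π_1 = D^-1 · ℓ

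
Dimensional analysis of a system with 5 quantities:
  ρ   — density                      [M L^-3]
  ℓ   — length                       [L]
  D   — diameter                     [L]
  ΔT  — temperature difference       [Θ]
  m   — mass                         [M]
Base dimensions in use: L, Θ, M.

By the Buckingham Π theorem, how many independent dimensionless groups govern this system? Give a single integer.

Write exponents as rows L,Θ,M / cols ρ,ℓ,D,ΔT,m:
  L: [-3  1  1  0  0]
  Θ: [ 0  0  0  1  0]
  M: [ 1  0  0  0  1]
RREF → pivots at {ρ,ℓ,ΔT} ⇒ r = 3
Π count = n − r = 5 − 3 = 2

2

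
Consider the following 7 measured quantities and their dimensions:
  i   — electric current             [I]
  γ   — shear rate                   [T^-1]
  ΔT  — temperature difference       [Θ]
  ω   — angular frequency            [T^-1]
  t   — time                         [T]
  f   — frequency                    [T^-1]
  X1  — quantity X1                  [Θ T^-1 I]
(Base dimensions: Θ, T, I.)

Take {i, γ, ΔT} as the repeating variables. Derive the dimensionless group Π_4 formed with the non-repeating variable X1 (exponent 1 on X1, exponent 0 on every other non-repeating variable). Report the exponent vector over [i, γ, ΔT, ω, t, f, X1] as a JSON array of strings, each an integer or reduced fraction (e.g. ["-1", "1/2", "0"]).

Dimensional matrix (Θ×T×I by i×γ×ΔT×ω×t×f×X1):
  Θ: [ 0  0  1  0  0  0  1]
  T: [ 0 -1  0 -1  1 -1 -1]
  I: [ 1  0  0  0  0  0  1]
Row reduction gives pivot columns i,γ,ΔT; rank = 3
Repeat: i,γ,ΔT; free: ω,t,f,X1
RREF:
  r0: [   1    0    0    0    0    0    1]
  r1: [   0    1    0    1   -1    1    1]
  r2: [   0    0    1    0    0    0    1]
Fix exponent of X1 at 1, ω at 0, t at 0, f at 0; solve each RREF row for its pivot's exponent:
  r0: exp(i) + (1)·1 = 0 ⇒ exp(i) = -1
  r1: exp(γ) + (1)·1 = 0 ⇒ exp(γ) = -1
  r2: exp(ΔT) + (1)·1 = 0 ⇒ exp(ΔT) = -1
Π_4 = i^-1 · γ^-1 · ΔT^-1 · X1

["-1", "-1", "-1", "0", "0", "0", "1"]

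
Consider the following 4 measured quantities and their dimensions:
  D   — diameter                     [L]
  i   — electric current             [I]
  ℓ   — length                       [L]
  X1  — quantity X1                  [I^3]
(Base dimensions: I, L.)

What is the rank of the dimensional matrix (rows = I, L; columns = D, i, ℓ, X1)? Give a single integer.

Dimensional matrix (I×L by D×i×ℓ×X1):
  I: [ 0  1  0  3]
  L: [ 1  0  1  0]
RREF → pivots at {D,i} ⇒ r = 2

2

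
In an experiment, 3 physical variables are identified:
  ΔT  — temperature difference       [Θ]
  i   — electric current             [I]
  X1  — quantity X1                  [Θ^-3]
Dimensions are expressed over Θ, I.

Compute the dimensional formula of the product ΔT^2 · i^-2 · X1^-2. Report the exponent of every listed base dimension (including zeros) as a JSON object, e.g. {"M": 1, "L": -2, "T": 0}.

Exponent matrix [Θ,I] × [ΔT,i,X1]:
  Θ: [ 1  0 -3]
  I: [ 0  1  0]
  [Θ]: (2)·1+(-2)·0+(-2)·-3 = 8
  [I]: (2)·0+(-2)·1+(-2)·0 = -2
⇒ Θ^8 I^-2

{"Θ": 8, "I": -2}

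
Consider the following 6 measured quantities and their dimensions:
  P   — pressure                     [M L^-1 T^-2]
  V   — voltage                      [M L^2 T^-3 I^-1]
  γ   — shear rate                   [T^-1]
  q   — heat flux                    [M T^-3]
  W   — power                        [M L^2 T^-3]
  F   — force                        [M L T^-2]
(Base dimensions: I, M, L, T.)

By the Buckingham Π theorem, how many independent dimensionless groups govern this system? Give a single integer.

Exponent matrix [I,M,L,T] × [P,V,γ,q,W,F]:
  I: [ 0 -1  0  0  0  0]
  M: [ 1  1  0  1  1  1]
  L: [-1  2  0  0  2  1]
  T: [-2 -3 -1 -3 -3 -2]
Row reduction gives pivot columns P,V,γ,q; rank = 4
n=6, r=4 ⇒ 2 dimensionless groups

2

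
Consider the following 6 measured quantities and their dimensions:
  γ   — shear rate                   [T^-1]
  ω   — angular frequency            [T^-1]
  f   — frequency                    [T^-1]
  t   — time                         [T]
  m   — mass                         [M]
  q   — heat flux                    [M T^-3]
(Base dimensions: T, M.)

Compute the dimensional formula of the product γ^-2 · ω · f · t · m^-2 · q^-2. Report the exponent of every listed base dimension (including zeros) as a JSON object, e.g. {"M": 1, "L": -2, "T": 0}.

Dimensional matrix (T×M by γ×ω×f×t×m×q):
  T: [-1 -1 -1  1  0 -3]
  M: [ 0  0  0  0  1  1]
  [T]: (-2)·-1+(1)·-1+(1)·-1+(1)·1+(-2)·0+(-2)·-3 = 7
  [M]: (-2)·0+(1)·0+(1)·0+(1)·0+(-2)·1+(-2)·1 = -4
⇒ T^7 M^-4

{"T": 7, "M": -4}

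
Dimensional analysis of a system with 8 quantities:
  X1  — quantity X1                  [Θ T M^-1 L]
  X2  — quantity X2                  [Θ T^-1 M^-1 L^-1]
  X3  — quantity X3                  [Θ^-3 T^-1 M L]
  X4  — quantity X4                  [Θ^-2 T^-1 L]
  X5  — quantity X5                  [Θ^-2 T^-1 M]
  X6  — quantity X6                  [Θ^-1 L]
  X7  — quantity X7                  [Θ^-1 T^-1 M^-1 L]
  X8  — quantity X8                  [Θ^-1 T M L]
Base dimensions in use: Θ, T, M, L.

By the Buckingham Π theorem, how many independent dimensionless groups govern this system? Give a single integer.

5

Write exponents as rows Θ,T,M,L / cols X1,X2,X3,X4,X5,X6,X7,X8:
  Θ: [ 1  1 -3 -2 -2 -1 -1 -1]
  T: [ 1 -1 -1 -1 -1  0 -1  1]
  M: [-1 -1  1  0  1  0 -1  1]
  L: [ 1 -1  1  1  0  1  1  1]
RREF → pivots at {X1,X2,X3} ⇒ r = 3
n=8, r=3 ⇒ 5 dimensionless groups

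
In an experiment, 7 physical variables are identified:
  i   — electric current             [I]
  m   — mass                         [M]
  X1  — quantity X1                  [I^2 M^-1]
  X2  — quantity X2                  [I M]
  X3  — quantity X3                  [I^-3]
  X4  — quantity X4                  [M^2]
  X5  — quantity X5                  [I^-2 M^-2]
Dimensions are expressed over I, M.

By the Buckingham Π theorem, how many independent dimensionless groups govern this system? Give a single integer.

Dimensional matrix (I×M by i×m×X1×X2×X3×X4×X5):
  I: [ 1  0  2  1 -3  0 -2]
  M: [ 0  1 -1  1  0  2 -2]
Echelon form has 2 nonzero rows (pivots: i,m)
Π count = n − r = 7 − 2 = 5

5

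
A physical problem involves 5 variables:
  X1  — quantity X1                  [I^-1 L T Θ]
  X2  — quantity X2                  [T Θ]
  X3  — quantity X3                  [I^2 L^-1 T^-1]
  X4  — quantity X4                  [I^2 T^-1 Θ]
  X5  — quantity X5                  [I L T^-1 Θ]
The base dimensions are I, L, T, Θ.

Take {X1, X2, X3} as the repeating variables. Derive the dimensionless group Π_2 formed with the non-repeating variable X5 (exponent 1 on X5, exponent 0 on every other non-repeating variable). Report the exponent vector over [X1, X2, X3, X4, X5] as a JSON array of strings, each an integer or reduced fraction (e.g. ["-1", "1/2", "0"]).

["-3", "2", "-2", "0", "1"]

Write exponents as rows I,L,T,Θ / cols X1,X2,X3,X4,X5:
  I: [-1  0  2  2  1]
  L: [ 1  0 -1  0  1]
  T: [ 1  1 -1 -1 -1]
  Θ: [ 1  1  0  1  1]
Row reduction gives pivot columns X1,X2,X3; rank = 3
Pivot set = {X1,X2,X3}, free = {X4,X5}
RREF:
  r0: [   1    0    0    2    3]
  r1: [   0    1    0   -1   -2]
  r2: [   0    0    1    2    2]
  r3: [   0    0    0    0    0]
Fix exponent of X5 at 1, X4 at 0; solve each RREF row for its pivot's exponent:
  r0: exp(X1) + (3)·1 = 0 ⇒ exp(X1) = -3
  r1: exp(X2) + (-2)·1 = 0 ⇒ exp(X2) = 2
  r2: exp(X3) + (2)·1 = 0 ⇒ exp(X3) = -2
Π_2 = X1^-3 · X2^2 · X3^-2 · X5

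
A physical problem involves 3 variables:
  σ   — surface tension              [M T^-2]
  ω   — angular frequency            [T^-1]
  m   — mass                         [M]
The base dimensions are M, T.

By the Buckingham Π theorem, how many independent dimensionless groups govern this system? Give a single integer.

1

Dimensional matrix (M×T by σ×ω×m):
  M: [ 1  0  1]
  T: [-2 -1  0]
Row reduction gives pivot columns σ,ω; rank = 2
3 vars − rank 2 = 1 Π group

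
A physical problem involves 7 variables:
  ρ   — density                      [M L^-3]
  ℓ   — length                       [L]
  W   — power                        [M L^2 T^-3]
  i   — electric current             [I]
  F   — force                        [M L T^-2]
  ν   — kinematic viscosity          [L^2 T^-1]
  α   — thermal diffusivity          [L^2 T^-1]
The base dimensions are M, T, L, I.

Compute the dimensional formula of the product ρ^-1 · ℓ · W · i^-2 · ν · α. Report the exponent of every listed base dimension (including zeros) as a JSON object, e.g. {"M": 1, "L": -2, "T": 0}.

{"M": 0, "T": -5, "L": 10, "I": -2}

Write exponents as rows M,T,L,I / cols ρ,ℓ,W,i,F,ν,α:
  M: [ 1  0  1  0  1  0  0]
  T: [ 0  0 -3  0 -2 -1 -1]
  L: [-3  1  2  0  1  2  2]
  I: [ 0  0  0  1  0  0  0]
  [M]: (-1)·1+(1)·0+(1)·1+(-2)·0+(1)·0+(1)·0 = 0
  [T]: (-1)·0+(1)·0+(1)·-3+(-2)·0+(1)·-1+(1)·-1 = -5
  [L]: (-1)·-3+(1)·1+(1)·2+(-2)·0+(1)·2+(1)·2 = 10
  [I]: (-1)·0+(1)·0+(1)·0+(-2)·1+(1)·0+(1)·0 = -2
⇒ T^-5 L^10 I^-2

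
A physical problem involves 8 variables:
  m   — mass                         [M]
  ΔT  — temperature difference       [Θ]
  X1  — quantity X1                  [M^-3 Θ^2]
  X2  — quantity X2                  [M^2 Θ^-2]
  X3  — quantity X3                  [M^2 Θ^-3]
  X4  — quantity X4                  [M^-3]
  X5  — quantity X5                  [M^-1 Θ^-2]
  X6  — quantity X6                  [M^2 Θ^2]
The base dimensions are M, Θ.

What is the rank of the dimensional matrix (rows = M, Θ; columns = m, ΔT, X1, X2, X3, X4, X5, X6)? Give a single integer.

Dimensional matrix (M×Θ by m×ΔT×X1×X2×X3×X4×X5×X6):
  M: [ 1  0 -3  2  2 -3 -1  2]
  Θ: [ 0  1  2 -2 -3  0 -2  2]
Row reduction gives pivot columns m,ΔT; rank = 2

2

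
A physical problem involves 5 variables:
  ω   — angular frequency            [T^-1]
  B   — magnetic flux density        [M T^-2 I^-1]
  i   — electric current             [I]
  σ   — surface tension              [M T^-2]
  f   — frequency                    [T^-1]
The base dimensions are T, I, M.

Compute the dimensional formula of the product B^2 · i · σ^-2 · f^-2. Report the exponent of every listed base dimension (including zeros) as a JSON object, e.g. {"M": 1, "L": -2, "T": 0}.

{"T": 2, "I": -1, "M": 0}

Exponent matrix [T,I,M] × [ω,B,i,σ,f]:
  T: [-1 -2  0 -2 -1]
  I: [ 0 -1  1  0  0]
  M: [ 0  1  0  1  0]
  [T]: (2)·-2+(1)·0+(-2)·-2+(-2)·-1 = 2
  [I]: (2)·-1+(1)·1+(-2)·0+(-2)·0 = -1
  [M]: (2)·1+(1)·0+(-2)·1+(-2)·0 = 0
⇒ T^2 I^-1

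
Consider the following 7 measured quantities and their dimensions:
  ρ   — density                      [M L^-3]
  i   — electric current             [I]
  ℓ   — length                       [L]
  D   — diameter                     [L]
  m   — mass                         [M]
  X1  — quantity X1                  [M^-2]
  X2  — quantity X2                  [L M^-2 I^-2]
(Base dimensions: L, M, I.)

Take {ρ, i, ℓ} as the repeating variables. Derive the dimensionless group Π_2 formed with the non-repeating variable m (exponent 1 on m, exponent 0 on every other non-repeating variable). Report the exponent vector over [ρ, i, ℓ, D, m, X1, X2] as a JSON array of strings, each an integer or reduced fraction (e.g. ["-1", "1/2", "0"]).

["-1", "0", "-3", "0", "1", "0", "0"]

Exponent matrix [L,M,I] × [ρ,i,ℓ,D,m,X1,X2]:
  L: [-3  0  1  1  0  0  1]
  M: [ 1  0  0  0  1 -2 -2]
  I: [ 0  1  0  0  0  0 -2]
Echelon form has 3 nonzero rows (pivots: ρ,i,ℓ)
Pivot set = {ρ,i,ℓ}, free = {D,m,X1,X2}
RREF:
  r0: [   1    0    0    0    1   -2   -2]
  r1: [   0    1    0    0    0    0   -2]
  r2: [   0    0    1    1    3   -6   -5]
Fix exponent of m at 1, D at 0, X1 at 0, X2 at 0; solve each RREF row for its pivot's exponent:
  r0: exp(ρ) + (1)·1 = 0 ⇒ exp(ρ) = -1
  r1: exp(i) + (0)·1 = 0 ⇒ exp(i) = 0
  r2: exp(ℓ) + (3)·1 = 0 ⇒ exp(ℓ) = -3
Π_2 = ρ^-1 · ℓ^-3 · m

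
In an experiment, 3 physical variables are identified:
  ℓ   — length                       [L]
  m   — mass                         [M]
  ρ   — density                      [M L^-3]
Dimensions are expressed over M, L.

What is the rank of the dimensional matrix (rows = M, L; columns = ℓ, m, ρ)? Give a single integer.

2

Write exponents as rows M,L / cols ℓ,m,ρ:
  M: [ 0  1  1]
  L: [ 1  0 -3]
Echelon form has 2 nonzero rows (pivots: ℓ,m)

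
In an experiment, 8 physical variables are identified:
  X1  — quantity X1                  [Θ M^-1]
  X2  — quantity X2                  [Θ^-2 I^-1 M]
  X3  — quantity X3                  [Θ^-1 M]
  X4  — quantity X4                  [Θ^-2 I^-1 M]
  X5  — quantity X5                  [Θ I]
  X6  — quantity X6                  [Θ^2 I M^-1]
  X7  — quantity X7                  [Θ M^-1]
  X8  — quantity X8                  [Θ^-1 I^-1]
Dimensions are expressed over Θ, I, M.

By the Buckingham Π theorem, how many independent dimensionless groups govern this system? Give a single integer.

6

Dimensional matrix (Θ×I×M by X1×X2×X3×X4×X5×X6×X7×X8):
  Θ: [ 1 -2 -1 -2  1  2  1 -1]
  I: [ 0 -1  0 -1  1  1  0 -1]
  M: [-1  1  1  1  0 -1 -1  0]
Row reduction gives pivot columns X1,X2; rank = 2
Π count = n − r = 8 − 2 = 6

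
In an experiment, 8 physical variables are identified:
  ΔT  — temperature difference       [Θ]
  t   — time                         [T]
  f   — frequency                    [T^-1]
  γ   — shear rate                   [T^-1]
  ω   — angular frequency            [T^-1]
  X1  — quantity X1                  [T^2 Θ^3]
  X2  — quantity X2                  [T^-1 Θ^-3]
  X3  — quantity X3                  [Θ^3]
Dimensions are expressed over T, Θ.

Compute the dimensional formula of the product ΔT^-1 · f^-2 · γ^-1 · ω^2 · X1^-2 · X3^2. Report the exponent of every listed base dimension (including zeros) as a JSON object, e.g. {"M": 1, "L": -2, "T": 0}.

{"T": -3, "Θ": -1}

Exponent matrix [T,Θ] × [ΔT,t,f,γ,ω,X1,X2,X3]:
  T: [ 0  1 -1 -1 -1  2 -1  0]
  Θ: [ 1  0  0  0  0  3 -3  3]
  [T]: (-1)·0+(-2)·-1+(-1)·-1+(2)·-1+(-2)·2+(2)·0 = -3
  [Θ]: (-1)·1+(-2)·0+(-1)·0+(2)·0+(-2)·3+(2)·3 = -1
⇒ T^-3 Θ^-1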